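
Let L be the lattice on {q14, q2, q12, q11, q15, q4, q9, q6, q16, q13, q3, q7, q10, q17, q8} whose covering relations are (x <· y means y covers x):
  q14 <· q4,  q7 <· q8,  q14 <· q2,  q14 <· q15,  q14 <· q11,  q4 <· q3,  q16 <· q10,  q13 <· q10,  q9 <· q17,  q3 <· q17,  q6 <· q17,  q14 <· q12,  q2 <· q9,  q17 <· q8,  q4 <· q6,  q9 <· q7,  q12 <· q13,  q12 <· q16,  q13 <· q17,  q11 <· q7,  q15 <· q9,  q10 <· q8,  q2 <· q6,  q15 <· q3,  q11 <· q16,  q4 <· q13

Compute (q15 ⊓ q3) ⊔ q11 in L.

q7

q15 ∧ q3 = q15
q15 ∨ q11 = q7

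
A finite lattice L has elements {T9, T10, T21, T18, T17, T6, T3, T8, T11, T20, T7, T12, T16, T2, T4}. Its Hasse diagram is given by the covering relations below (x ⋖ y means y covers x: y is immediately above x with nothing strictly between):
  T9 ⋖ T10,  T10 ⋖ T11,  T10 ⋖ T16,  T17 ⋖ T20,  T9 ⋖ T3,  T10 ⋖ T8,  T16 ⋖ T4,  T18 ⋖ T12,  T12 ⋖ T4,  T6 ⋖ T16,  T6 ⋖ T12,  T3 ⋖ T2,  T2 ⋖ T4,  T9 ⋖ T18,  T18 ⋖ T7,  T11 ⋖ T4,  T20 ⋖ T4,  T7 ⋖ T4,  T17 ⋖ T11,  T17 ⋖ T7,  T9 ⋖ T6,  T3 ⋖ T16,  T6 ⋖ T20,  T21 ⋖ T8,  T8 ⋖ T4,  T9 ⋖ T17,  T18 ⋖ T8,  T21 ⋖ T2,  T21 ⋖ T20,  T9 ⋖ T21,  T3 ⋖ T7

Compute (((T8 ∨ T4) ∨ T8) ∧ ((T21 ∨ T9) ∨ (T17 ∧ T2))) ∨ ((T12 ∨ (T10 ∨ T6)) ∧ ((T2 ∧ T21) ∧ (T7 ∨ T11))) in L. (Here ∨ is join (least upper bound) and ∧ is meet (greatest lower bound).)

T8 ∨ T4 = T4
T4 ∨ T8 = T4
T21 ∨ T9 = T21
T17 ∧ T2 = T9
T21 ∨ T9 = T21
T4 ∧ T21 = T21
T10 ∨ T6 = T16
T12 ∨ T16 = T4
T2 ∧ T21 = T21
T7 ∨ T11 = T4
T21 ∧ T4 = T21
T4 ∧ T21 = T21
T21 ∨ T21 = T21

T21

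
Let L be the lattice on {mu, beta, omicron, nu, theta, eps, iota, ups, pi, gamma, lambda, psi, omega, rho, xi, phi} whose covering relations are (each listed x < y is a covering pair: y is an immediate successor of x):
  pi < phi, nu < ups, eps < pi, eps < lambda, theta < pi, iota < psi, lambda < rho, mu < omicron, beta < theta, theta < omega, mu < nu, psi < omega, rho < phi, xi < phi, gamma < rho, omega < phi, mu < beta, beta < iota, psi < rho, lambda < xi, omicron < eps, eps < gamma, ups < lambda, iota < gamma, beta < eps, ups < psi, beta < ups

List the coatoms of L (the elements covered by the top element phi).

The coatoms are exactly the elements covered by phi: omega, pi, rho, xi.

omega, pi, rho, xi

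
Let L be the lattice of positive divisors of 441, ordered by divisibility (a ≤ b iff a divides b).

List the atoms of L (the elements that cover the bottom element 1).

3, 7

The atoms are exactly the elements that cover 1: 3, 7.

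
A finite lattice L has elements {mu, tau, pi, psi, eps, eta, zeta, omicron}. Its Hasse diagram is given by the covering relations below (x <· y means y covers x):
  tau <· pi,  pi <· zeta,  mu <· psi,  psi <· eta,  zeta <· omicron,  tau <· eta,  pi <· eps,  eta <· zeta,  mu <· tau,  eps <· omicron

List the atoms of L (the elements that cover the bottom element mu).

psi, tau

The atoms are exactly the elements that cover mu: psi, tau.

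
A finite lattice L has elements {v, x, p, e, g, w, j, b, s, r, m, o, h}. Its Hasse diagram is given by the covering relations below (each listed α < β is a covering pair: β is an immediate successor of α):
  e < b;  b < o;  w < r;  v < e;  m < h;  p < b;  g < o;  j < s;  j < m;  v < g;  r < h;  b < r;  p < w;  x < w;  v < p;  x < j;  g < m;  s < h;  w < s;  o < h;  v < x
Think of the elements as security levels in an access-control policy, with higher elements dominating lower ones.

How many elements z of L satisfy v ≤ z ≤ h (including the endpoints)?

The interval [v, h] = {b, e, g, h, j, m, o, p, r, s, v, w, x}, which has 13 elements.

13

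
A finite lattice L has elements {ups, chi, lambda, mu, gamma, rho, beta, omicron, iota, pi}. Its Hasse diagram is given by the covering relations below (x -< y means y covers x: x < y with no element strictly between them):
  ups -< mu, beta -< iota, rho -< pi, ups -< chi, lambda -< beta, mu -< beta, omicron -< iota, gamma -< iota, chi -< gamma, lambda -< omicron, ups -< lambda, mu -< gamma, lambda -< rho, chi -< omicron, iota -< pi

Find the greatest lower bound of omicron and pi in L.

omicron

Common lower bounds of {omicron, pi}: chi, lambda, omicron, ups.
The greatest among these is omicron.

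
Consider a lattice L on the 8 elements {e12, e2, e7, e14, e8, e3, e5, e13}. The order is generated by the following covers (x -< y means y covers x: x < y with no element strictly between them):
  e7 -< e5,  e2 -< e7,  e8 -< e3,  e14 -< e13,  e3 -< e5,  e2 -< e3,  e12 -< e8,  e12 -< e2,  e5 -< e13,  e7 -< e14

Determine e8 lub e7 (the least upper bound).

e5

Common upper bounds of {e8, e7}: e13, e5.
The least among these is e5.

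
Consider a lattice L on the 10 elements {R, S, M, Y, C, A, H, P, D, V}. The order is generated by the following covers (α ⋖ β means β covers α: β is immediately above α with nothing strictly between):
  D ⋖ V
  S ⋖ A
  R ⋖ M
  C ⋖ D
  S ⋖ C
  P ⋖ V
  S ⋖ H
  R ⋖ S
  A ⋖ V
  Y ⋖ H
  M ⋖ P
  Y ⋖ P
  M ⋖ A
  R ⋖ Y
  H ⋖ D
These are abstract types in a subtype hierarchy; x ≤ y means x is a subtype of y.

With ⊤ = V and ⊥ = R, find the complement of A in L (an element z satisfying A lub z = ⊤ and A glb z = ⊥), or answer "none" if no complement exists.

Y

Need z with A ∨ z = V and A ∧ z = R.
Checking each element gives: Y.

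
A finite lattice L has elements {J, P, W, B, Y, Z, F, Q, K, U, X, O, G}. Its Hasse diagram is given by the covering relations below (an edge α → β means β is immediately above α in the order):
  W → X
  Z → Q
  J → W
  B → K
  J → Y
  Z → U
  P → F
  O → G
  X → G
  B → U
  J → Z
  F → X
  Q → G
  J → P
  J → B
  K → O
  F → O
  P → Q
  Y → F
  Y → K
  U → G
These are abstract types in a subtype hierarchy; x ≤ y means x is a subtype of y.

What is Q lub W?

Common upper bounds of {Q, W}: G.
The least among these is G.

G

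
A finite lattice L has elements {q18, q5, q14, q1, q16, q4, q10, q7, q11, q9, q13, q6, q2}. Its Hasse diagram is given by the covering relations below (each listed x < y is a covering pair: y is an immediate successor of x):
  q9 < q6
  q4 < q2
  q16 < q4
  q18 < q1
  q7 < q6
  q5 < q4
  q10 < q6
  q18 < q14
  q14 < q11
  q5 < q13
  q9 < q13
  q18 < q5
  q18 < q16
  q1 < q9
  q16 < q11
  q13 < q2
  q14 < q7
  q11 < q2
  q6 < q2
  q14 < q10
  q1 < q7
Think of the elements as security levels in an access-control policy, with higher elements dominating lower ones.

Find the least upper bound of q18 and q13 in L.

Common upper bounds of {q18, q13}: q13, q2.
The least among these is q13.

q13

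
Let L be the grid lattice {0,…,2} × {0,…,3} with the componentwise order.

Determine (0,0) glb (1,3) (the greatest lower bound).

(0,0)

In a product of chains, the meet is componentwise min, giving (0,0).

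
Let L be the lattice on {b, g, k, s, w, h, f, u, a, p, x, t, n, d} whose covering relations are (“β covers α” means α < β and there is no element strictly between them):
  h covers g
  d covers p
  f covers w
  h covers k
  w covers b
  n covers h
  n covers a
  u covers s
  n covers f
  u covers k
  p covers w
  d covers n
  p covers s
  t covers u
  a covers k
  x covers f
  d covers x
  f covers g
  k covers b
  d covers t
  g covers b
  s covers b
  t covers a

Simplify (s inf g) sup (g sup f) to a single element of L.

s ∧ g = b
g ∨ f = f
b ∨ f = f

f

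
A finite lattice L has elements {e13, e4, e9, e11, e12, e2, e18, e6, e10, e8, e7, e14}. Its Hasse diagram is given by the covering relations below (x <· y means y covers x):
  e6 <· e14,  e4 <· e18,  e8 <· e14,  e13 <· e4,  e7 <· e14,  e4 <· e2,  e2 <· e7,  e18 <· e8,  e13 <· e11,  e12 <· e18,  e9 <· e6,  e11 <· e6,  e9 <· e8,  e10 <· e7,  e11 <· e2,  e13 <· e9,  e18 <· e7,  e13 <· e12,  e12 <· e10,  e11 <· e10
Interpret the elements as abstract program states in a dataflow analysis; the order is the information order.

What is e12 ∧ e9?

e13

Common lower bounds of {e12, e9}: e13.
The greatest among these is e13.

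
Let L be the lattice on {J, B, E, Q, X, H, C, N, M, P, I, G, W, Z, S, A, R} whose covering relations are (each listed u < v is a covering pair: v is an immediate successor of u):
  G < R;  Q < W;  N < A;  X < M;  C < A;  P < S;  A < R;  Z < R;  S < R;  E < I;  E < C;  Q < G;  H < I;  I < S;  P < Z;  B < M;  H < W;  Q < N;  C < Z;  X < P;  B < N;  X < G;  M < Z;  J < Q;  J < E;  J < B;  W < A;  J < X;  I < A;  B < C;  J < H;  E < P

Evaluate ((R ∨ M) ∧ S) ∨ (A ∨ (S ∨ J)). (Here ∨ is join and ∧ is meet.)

R

R ∨ M = R
R ∧ S = S
S ∨ J = S
A ∨ S = R
S ∨ R = R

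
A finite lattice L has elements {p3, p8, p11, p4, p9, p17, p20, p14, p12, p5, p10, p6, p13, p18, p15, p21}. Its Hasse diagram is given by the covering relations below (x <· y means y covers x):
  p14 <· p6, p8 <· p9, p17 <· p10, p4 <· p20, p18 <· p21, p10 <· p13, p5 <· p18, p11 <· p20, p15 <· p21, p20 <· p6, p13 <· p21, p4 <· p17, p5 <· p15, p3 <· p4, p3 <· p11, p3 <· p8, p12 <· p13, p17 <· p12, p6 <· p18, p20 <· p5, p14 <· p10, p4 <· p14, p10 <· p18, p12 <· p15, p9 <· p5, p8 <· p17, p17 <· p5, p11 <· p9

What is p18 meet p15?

Common lower bounds of {p18, p15}: p11, p17, p20, p3, p4, p5, p8, p9.
The greatest among these is p5.

p5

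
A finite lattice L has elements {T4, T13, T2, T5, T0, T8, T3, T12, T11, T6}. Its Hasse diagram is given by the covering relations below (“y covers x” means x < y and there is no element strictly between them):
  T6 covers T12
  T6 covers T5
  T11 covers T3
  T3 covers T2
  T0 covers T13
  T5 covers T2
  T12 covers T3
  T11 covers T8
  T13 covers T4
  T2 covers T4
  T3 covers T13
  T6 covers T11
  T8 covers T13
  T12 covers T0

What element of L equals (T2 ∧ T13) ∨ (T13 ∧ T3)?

T2 ∧ T13 = T4
T13 ∧ T3 = T13
T4 ∨ T13 = T13

T13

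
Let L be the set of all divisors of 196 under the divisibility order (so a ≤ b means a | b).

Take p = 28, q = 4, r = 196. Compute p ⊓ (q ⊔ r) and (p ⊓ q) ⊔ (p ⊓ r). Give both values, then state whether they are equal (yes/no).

28; 28; yes

q ⊔ r = 196, so p ⊓ (q ⊔ r) = 28 ⊓ 196 = 28.
p ⊓ q = 4 and p ⊓ r = 28, so (p ⊓ q) ⊔ (p ⊓ r) = 4 ⊔ 28 = 28.
Equal: yes.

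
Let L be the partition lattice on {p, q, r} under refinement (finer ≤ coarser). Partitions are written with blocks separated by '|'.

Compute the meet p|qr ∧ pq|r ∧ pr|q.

p|q|r

Common lower bounds of {p|qr, pq|r, pr|q}: p|q|r.
The greatest among these is p|q|r.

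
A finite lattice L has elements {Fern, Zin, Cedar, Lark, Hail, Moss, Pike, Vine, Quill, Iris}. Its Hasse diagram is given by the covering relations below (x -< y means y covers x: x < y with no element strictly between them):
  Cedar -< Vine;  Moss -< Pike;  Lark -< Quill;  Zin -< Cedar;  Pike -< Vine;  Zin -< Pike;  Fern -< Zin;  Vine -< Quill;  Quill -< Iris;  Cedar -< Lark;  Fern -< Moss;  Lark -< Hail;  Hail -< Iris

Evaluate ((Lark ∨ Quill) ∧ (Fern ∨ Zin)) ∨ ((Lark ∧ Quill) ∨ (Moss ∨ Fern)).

Quill

Lark ∨ Quill = Quill
Fern ∨ Zin = Zin
Quill ∧ Zin = Zin
Lark ∧ Quill = Lark
Moss ∨ Fern = Moss
Lark ∨ Moss = Quill
Zin ∨ Quill = Quill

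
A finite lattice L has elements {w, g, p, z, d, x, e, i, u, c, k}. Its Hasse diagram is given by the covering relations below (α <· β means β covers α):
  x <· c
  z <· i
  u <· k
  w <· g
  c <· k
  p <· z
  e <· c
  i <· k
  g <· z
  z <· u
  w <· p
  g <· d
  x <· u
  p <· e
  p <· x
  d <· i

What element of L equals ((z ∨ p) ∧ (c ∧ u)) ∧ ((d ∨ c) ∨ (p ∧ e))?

p

z ∨ p = z
c ∧ u = x
z ∧ x = p
d ∨ c = k
p ∧ e = p
k ∨ p = k
p ∧ k = p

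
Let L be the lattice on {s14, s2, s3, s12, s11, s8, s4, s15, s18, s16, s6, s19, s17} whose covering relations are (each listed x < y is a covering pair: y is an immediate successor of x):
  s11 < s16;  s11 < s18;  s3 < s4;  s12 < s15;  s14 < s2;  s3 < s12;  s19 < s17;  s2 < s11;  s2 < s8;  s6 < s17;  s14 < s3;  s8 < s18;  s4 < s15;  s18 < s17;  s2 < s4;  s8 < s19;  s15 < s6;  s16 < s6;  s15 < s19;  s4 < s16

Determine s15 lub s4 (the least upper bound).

s15

Common upper bounds of {s15, s4}: s15, s17, s19, s6.
The least among these is s15.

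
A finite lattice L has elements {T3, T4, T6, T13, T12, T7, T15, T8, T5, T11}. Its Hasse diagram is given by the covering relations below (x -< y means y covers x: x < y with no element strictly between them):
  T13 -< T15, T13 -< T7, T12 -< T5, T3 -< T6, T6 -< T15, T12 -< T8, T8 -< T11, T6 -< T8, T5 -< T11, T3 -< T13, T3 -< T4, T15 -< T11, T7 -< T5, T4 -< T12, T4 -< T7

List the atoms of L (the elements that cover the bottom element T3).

T13, T4, T6

The atoms are exactly the elements that cover T3: T13, T4, T6.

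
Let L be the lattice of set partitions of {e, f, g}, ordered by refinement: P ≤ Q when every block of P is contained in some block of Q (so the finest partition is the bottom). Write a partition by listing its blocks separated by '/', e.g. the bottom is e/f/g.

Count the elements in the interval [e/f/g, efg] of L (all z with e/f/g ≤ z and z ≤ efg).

The interval [e/f/g, efg] = {e/f/g, e/fg, ef/g, efg, eg/f}, which has 5 elements.

5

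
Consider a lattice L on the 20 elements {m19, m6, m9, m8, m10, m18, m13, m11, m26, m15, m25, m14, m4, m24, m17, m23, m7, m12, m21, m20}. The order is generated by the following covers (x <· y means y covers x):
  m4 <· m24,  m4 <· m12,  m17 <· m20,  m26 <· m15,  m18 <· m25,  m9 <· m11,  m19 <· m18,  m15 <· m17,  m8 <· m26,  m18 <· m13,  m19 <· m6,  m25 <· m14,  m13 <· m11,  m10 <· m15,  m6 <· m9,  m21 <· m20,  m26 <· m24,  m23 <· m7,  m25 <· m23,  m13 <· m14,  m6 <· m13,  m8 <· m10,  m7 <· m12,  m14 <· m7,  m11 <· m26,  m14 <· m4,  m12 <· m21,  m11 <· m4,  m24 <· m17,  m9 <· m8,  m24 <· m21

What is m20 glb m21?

Common lower bounds of {m20, m21}: m11, m12, m13, m14, m18, m19, m21, m23, m24, m25, m26, m4, m6, m7, m8, m9.
The greatest among these is m21.

m21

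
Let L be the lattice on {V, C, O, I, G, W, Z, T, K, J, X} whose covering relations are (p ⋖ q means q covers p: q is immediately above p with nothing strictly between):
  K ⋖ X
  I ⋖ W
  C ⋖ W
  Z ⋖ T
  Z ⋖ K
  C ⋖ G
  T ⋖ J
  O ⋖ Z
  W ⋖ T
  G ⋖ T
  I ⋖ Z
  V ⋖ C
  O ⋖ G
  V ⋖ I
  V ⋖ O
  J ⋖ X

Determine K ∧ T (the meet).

Common lower bounds of {K, T}: I, O, V, Z.
The greatest among these is Z.

Z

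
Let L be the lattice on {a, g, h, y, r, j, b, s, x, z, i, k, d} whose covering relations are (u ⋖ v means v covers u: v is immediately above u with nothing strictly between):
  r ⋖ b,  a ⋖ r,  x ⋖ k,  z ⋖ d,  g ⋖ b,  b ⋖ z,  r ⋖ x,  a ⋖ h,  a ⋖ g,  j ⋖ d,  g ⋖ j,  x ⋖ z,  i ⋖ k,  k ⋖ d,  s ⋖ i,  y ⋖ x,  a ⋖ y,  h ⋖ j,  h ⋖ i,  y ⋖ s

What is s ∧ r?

a

Common lower bounds of {s, r}: a.
The greatest among these is a.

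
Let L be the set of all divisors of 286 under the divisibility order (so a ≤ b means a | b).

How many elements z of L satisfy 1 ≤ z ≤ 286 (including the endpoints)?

The interval [1, 286] = {1, 11, 13, 143, 2, 22, 26, 286}, which has 8 elements.

8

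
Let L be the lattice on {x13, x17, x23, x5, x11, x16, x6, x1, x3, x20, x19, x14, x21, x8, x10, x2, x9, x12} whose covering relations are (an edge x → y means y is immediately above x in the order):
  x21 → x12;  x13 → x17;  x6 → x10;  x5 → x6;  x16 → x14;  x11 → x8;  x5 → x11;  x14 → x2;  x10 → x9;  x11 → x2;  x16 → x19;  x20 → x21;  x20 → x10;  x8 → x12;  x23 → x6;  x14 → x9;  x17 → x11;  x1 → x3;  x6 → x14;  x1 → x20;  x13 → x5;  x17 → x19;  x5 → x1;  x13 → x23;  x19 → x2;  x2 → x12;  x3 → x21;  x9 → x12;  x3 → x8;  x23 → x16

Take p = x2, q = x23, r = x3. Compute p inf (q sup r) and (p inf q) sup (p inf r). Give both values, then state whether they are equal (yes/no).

q sup r = x12, so p inf (q sup r) = x2 inf x12 = x2.
p inf q = x23 and p inf r = x5, so (p inf q) sup (p inf r) = x23 sup x5 = x6.
Equal: no.

x2; x6; no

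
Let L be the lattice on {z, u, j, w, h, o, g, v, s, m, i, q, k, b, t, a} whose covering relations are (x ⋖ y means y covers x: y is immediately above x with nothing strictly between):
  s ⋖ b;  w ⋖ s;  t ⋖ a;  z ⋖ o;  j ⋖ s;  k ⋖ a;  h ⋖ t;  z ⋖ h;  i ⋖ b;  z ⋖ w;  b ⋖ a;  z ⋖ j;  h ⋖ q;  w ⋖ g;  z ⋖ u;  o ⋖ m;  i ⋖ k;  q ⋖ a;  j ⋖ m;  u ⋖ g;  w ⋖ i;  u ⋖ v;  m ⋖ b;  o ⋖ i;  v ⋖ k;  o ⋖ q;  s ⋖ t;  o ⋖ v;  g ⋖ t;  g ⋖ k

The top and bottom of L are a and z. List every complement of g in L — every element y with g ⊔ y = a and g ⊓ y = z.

m, q

Need y with g ∨ y = a and g ∧ y = z.
Checking each element gives: m, q.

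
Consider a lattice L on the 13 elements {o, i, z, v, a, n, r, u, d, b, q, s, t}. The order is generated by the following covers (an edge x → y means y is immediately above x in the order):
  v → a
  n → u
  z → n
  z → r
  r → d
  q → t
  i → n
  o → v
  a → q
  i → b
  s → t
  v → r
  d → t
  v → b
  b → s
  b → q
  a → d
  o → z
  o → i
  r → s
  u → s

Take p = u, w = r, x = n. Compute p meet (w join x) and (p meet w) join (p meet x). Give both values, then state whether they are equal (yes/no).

u; n; no

w join x = s, so p meet (w join x) = u meet s = u.
p meet w = z and p meet x = n, so (p meet w) join (p meet x) = z join n = n.
Equal: no.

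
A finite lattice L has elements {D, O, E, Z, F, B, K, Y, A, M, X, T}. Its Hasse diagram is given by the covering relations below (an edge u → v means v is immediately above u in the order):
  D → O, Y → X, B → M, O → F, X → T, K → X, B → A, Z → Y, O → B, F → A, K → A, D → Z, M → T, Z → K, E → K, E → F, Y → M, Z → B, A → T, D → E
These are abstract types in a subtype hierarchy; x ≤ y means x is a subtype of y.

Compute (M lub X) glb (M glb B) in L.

M ∨ X = T
M ∧ B = B
T ∧ B = B

B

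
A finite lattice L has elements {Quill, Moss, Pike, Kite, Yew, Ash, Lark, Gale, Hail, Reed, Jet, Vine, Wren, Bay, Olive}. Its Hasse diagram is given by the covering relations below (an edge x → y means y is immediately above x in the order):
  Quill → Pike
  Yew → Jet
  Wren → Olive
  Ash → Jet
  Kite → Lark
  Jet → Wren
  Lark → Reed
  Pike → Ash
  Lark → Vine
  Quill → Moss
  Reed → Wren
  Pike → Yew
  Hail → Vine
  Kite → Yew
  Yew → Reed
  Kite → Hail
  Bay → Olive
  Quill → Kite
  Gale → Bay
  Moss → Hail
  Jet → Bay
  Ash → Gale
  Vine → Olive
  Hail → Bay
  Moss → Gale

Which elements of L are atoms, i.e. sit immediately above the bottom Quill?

The atoms are exactly the elements that cover Quill: Kite, Moss, Pike.

Kite, Moss, Pike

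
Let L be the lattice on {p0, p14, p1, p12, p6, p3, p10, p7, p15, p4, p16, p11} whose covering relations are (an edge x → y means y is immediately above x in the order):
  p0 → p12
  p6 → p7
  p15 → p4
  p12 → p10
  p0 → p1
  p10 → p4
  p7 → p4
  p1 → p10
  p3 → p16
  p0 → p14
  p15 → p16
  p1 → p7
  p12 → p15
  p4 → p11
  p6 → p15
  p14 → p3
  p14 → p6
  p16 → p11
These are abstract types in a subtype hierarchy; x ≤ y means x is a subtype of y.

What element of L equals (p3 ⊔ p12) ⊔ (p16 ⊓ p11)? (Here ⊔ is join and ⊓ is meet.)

p16

p3 ∨ p12 = p16
p16 ∧ p11 = p16
p16 ∨ p16 = p16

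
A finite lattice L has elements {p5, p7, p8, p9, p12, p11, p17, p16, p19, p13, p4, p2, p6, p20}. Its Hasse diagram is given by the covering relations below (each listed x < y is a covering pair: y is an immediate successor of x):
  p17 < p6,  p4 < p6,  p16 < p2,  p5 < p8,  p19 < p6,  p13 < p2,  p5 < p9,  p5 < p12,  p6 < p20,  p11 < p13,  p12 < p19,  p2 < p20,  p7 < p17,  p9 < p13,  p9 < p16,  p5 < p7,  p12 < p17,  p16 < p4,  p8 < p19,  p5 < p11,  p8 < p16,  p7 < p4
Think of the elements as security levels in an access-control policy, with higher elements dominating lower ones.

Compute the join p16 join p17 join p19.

p6

Common upper bounds of {p16, p17, p19}: p20, p6.
The least among these is p6.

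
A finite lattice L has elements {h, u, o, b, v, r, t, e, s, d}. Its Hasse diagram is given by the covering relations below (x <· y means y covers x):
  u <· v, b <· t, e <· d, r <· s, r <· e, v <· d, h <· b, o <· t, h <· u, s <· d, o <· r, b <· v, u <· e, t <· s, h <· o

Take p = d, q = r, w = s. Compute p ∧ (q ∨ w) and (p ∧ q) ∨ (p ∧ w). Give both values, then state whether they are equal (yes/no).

s; s; yes

q ∨ w = s, so p ∧ (q ∨ w) = d ∧ s = s.
p ∧ q = r and p ∧ w = s, so (p ∧ q) ∨ (p ∧ w) = r ∨ s = s.
Equal: yes.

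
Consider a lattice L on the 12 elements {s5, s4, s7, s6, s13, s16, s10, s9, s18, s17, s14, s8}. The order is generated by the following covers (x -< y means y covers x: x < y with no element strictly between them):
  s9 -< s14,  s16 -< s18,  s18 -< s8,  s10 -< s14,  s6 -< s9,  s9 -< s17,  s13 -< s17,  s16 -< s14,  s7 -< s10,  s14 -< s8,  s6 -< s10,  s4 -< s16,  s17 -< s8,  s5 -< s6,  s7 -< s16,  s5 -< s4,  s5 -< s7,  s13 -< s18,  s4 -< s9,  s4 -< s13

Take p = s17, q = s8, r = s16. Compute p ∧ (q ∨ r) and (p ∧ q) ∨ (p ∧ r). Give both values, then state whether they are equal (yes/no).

s17; s17; yes

q ∨ r = s8, so p ∧ (q ∨ r) = s17 ∧ s8 = s17.
p ∧ q = s17 and p ∧ r = s4, so (p ∧ q) ∨ (p ∧ r) = s17 ∨ s4 = s17.
Equal: yes.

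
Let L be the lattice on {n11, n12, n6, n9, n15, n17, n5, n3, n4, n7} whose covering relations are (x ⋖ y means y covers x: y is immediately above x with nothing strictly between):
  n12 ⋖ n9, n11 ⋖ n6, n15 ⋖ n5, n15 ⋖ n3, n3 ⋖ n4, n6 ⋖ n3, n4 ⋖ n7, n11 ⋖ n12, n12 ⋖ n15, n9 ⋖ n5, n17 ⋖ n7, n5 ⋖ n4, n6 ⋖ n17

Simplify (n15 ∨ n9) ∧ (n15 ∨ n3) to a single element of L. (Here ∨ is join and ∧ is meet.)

n15 ∨ n9 = n5
n15 ∨ n3 = n3
n5 ∧ n3 = n15

n15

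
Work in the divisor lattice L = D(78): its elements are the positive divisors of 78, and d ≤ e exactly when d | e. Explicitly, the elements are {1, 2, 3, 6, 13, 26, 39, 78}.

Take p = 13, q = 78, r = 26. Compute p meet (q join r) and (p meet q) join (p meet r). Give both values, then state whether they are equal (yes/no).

13; 13; yes

q join r = 78, so p meet (q join r) = 13 meet 78 = 13.
p meet q = 13 and p meet r = 13, so (p meet q) join (p meet r) = 13 join 13 = 13.
Equal: yes.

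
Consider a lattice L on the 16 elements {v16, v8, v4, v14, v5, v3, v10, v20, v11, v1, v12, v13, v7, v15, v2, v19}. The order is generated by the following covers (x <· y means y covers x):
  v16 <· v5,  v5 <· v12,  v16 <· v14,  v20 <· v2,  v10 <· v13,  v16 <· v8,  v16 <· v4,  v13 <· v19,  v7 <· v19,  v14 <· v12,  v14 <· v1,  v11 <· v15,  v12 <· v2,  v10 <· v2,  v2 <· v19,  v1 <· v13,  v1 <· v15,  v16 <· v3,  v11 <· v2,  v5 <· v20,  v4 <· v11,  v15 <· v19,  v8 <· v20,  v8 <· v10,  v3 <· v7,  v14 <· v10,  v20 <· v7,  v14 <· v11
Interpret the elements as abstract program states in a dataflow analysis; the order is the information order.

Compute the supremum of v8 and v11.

v2

Common upper bounds of {v8, v11}: v19, v2.
The least among these is v2.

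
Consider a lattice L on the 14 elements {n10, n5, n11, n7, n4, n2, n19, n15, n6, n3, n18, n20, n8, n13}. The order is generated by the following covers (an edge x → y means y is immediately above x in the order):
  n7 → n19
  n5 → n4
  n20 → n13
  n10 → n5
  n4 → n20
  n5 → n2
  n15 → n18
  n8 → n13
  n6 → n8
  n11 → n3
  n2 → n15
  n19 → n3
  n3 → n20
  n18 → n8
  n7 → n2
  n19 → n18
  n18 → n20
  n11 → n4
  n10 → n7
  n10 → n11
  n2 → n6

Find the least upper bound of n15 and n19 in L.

Common upper bounds of {n15, n19}: n13, n18, n20, n8.
The least among these is n18.

n18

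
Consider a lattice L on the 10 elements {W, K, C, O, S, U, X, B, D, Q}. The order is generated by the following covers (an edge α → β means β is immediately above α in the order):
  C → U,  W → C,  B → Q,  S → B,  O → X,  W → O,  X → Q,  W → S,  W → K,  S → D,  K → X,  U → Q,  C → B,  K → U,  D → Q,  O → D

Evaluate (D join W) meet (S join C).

D ∨ W = D
S ∨ C = B
D ∧ B = S

S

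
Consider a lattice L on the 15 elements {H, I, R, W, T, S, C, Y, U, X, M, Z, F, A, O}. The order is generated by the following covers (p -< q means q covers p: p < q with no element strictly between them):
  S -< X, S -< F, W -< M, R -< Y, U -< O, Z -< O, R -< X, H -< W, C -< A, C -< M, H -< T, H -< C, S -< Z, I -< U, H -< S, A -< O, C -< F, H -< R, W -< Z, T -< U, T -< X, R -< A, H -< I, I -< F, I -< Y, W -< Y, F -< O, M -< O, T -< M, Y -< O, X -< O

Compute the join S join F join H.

F

Common upper bounds of {S, F, H}: F, O.
The least among these is F.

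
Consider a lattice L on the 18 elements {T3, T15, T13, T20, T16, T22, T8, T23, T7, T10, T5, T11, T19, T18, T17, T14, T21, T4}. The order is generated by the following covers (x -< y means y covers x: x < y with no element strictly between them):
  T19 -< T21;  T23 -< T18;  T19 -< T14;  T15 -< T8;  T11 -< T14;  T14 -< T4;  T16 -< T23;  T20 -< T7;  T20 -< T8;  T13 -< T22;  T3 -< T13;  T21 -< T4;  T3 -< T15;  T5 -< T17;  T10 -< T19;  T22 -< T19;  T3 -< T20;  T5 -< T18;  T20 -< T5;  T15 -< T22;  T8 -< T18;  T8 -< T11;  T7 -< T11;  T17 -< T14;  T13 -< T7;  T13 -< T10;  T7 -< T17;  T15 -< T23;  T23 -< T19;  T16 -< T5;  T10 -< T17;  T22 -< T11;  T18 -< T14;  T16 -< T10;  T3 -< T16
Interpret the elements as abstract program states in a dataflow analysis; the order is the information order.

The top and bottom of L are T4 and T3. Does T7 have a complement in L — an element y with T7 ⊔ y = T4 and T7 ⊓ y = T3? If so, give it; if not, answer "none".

For every candidate y, either T7 ∨ y ≠ T4 or T7 ∧ y ≠ T3; no complement exists.

none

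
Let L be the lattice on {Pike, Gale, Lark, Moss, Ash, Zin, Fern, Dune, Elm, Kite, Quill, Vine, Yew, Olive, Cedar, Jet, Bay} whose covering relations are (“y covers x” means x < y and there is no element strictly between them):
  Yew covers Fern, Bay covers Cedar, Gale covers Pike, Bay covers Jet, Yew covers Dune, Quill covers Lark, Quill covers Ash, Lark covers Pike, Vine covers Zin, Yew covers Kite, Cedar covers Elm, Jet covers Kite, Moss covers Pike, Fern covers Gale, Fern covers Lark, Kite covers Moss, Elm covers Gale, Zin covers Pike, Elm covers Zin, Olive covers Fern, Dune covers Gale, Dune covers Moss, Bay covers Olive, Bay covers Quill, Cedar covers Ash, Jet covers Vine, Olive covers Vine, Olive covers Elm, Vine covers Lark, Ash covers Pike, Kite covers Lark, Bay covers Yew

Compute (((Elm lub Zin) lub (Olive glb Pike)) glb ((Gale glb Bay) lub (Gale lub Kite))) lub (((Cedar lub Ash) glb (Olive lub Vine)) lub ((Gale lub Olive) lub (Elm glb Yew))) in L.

Elm ∨ Zin = Elm
Olive ∧ Pike = Pike
Elm ∨ Pike = Elm
Gale ∧ Bay = Gale
Gale ∨ Kite = Yew
Gale ∨ Yew = Yew
Elm ∧ Yew = Gale
Cedar ∨ Ash = Cedar
Olive ∨ Vine = Olive
Cedar ∧ Olive = Elm
Gale ∨ Olive = Olive
Elm ∧ Yew = Gale
Olive ∨ Gale = Olive
Elm ∨ Olive = Olive
Gale ∨ Olive = Olive

Olive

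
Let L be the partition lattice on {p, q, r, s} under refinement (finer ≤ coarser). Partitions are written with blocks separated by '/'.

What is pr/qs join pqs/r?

The join of pr/qs and pqs/r merges any blocks that overlap across the partitions, giving pqrs.

pqrs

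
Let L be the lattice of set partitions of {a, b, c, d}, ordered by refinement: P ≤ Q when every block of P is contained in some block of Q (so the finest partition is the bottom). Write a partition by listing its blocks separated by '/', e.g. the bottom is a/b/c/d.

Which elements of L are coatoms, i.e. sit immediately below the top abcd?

The coatoms are exactly the elements covered by abcd: a/bcd, ab/cd, abc/d, abd/c, ac/bd, acd/b, ad/bc.

a/bcd, ab/cd, abc/d, abd/c, ac/bd, acd/b, ad/bc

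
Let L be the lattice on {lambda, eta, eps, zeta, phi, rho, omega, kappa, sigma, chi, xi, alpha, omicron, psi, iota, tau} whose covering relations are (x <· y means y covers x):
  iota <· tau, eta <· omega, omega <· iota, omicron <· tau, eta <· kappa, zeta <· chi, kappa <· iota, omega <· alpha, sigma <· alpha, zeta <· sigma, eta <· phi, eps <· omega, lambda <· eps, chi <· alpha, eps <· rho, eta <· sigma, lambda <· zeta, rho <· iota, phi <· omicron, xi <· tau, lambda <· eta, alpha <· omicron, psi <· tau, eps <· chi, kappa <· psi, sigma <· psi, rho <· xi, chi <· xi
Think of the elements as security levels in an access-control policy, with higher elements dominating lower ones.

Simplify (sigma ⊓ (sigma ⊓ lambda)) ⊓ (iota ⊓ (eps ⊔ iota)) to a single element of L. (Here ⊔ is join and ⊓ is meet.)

lambda

sigma ∧ lambda = lambda
sigma ∧ lambda = lambda
eps ∨ iota = iota
iota ∧ iota = iota
lambda ∧ iota = lambda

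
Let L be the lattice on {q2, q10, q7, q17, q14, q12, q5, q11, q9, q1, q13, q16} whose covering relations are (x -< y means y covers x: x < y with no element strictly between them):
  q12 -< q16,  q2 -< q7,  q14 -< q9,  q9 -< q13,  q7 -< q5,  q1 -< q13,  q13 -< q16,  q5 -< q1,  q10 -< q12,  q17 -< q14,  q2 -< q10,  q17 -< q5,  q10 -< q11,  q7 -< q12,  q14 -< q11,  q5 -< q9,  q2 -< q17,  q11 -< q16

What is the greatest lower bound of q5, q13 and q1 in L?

q5

Common lower bounds of {q5, q13, q1}: q17, q2, q5, q7.
The greatest among these is q5.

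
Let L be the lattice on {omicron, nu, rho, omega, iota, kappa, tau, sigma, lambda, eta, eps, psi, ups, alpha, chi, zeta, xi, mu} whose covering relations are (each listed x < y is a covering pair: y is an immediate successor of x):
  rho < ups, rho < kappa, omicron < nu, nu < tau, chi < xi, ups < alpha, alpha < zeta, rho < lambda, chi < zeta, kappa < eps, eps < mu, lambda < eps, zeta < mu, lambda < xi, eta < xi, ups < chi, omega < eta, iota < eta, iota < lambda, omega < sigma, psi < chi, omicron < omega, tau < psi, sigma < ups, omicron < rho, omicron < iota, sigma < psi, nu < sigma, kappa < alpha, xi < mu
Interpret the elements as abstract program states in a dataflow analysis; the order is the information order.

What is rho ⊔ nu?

ups

Common upper bounds of {rho, nu}: alpha, chi, mu, ups, xi, zeta.
The least among these is ups.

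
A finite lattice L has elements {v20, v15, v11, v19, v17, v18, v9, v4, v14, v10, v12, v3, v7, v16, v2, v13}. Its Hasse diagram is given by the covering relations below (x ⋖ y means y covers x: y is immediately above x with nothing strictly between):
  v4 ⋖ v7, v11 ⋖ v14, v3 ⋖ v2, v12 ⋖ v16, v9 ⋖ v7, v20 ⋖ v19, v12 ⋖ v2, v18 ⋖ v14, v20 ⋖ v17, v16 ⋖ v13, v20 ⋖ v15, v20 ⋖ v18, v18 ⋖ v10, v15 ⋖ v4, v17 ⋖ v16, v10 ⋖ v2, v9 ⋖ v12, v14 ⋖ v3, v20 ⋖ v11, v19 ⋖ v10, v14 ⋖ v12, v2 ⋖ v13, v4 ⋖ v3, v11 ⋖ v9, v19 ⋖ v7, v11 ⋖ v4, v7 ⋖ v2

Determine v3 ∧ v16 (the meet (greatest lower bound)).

Common lower bounds of {v3, v16}: v11, v14, v18, v20.
The greatest among these is v14.

v14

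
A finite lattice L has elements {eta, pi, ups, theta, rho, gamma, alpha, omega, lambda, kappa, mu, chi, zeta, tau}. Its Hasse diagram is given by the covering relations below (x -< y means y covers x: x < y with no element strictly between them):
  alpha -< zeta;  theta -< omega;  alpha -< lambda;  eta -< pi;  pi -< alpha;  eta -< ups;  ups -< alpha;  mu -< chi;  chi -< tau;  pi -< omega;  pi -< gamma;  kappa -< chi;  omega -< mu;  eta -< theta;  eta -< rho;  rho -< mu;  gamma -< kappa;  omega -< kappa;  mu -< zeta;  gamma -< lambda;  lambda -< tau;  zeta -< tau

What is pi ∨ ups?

alpha

Common upper bounds of {pi, ups}: alpha, lambda, tau, zeta.
The least among these is alpha.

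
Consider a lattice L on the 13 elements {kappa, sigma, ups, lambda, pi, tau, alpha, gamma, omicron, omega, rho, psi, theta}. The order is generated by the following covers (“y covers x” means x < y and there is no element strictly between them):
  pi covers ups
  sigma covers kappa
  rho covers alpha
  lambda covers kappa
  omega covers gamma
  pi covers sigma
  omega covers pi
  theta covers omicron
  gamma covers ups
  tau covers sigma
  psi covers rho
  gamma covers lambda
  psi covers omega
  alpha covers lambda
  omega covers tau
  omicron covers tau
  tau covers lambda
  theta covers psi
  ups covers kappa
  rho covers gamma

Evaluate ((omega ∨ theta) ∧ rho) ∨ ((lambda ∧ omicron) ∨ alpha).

omega ∨ theta = theta
theta ∧ rho = rho
lambda ∧ omicron = lambda
lambda ∨ alpha = alpha
rho ∨ alpha = rho

rho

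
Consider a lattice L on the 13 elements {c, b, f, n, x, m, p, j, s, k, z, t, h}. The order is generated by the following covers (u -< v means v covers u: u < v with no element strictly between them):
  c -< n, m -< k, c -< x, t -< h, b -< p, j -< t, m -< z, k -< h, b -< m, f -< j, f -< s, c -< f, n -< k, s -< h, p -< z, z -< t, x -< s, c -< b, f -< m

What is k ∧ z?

Common lower bounds of {k, z}: b, c, f, m.
The greatest among these is m.

m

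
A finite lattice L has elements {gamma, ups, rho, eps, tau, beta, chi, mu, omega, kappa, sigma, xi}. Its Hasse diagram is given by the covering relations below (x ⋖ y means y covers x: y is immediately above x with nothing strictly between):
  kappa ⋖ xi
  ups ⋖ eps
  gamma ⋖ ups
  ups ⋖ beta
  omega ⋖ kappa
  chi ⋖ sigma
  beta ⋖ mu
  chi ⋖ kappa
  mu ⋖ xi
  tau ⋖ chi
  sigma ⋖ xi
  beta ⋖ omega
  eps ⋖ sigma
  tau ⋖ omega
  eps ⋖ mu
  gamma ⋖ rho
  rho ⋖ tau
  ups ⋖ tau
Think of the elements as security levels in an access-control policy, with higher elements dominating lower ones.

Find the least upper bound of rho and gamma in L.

rho

Common upper bounds of {rho, gamma}: chi, kappa, omega, rho, sigma, tau, xi.
The least among these is rho.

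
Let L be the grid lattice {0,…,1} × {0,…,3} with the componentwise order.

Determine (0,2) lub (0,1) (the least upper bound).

(0,2)

In a product of chains, the join is componentwise max, giving (0,2).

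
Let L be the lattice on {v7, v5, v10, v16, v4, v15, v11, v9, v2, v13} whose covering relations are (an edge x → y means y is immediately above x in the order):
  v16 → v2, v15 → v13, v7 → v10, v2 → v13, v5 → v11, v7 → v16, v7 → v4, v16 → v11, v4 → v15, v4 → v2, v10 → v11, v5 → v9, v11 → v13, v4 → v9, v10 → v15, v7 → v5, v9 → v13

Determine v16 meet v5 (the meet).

Common lower bounds of {v16, v5}: v7.
The greatest among these is v7.

v7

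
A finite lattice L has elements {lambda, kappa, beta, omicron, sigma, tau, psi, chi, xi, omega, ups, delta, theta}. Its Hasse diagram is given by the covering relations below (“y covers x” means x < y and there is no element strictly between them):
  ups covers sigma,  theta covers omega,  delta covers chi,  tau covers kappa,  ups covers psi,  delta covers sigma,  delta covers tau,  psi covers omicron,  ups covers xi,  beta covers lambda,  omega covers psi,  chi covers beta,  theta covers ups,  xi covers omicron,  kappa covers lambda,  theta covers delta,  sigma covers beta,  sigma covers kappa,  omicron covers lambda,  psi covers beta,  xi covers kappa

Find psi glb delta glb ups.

Common lower bounds of {psi, delta, ups}: beta, lambda.
The greatest among these is beta.

beta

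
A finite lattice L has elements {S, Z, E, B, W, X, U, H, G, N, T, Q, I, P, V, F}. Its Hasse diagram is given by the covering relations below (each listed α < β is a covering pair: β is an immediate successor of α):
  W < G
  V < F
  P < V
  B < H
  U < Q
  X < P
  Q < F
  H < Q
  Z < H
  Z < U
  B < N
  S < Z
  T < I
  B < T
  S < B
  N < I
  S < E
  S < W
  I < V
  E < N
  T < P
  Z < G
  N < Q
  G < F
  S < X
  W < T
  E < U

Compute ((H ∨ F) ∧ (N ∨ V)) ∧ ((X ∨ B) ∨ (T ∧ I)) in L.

H ∨ F = F
N ∨ V = V
F ∧ V = V
X ∨ B = P
T ∧ I = T
P ∨ T = P
V ∧ P = P

P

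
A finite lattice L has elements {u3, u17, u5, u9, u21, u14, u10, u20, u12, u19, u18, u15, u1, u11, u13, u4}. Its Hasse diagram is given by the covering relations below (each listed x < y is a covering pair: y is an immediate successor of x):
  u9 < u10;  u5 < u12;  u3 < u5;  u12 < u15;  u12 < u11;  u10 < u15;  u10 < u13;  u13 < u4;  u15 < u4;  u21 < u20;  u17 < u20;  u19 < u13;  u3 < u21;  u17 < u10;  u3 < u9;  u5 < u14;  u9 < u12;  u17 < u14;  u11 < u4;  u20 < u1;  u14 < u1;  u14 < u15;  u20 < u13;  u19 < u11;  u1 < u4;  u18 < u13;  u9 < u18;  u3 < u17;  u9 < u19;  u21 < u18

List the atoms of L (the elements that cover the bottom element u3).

u17, u21, u5, u9

The atoms are exactly the elements that cover u3: u17, u21, u5, u9.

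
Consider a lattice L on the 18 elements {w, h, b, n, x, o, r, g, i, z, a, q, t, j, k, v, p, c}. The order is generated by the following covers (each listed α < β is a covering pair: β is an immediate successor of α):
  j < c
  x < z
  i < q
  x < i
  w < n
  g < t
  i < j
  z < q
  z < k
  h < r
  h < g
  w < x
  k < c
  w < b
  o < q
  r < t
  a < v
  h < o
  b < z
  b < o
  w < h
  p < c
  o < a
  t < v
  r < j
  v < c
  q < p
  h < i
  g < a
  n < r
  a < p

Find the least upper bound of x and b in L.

z

Common upper bounds of {x, b}: c, k, p, q, z.
The least among these is z.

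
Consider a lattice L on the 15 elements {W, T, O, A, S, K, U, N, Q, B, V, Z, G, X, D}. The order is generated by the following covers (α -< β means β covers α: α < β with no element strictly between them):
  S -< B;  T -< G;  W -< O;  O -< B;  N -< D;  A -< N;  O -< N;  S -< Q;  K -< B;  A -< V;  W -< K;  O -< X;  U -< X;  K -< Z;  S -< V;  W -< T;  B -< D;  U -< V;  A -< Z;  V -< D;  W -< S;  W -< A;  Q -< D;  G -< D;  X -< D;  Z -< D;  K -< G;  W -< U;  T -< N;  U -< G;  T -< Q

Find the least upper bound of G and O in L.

Common upper bounds of {G, O}: D.
The least among these is D.

D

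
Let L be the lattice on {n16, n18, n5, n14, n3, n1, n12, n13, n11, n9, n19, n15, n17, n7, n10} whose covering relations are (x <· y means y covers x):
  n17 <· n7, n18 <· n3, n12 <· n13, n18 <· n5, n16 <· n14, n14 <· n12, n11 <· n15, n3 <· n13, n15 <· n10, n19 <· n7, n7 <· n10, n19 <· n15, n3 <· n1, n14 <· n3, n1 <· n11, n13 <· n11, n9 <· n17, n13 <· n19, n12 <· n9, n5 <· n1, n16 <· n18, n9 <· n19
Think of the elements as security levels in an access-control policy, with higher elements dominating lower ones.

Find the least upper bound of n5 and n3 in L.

n1

Common upper bounds of {n5, n3}: n1, n10, n11, n15.
The least among these is n1.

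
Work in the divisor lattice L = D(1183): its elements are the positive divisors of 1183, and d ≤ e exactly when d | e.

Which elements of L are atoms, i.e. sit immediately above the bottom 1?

13, 7

The atoms are exactly the elements that cover 1: 13, 7.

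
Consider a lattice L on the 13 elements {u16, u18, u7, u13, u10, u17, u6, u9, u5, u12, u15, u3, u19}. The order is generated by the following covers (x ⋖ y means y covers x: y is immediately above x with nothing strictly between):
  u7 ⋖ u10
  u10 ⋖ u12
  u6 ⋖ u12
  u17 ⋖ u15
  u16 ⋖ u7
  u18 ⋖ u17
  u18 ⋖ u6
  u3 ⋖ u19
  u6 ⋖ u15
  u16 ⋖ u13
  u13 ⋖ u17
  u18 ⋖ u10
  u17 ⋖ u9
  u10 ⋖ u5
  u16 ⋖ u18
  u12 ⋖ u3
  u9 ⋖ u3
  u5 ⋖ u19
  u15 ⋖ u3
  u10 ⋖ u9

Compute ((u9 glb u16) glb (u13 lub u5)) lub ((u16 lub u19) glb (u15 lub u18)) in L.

u15

u9 ∧ u16 = u16
u13 ∨ u5 = u19
u16 ∧ u19 = u16
u16 ∨ u19 = u19
u15 ∨ u18 = u15
u19 ∧ u15 = u15
u16 ∨ u15 = u15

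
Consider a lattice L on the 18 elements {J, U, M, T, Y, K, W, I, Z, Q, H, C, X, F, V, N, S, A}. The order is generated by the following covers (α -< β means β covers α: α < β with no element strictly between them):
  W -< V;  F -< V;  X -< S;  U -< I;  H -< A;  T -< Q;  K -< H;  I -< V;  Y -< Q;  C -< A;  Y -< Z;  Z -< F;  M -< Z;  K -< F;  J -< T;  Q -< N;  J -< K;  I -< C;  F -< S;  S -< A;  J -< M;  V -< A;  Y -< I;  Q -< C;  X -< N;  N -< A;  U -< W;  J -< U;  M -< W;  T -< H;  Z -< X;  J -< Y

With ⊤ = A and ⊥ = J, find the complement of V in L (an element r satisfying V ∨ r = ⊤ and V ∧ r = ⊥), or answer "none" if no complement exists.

Need r with V ∨ r = A and V ∧ r = J.
Checking each element gives: T.

T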